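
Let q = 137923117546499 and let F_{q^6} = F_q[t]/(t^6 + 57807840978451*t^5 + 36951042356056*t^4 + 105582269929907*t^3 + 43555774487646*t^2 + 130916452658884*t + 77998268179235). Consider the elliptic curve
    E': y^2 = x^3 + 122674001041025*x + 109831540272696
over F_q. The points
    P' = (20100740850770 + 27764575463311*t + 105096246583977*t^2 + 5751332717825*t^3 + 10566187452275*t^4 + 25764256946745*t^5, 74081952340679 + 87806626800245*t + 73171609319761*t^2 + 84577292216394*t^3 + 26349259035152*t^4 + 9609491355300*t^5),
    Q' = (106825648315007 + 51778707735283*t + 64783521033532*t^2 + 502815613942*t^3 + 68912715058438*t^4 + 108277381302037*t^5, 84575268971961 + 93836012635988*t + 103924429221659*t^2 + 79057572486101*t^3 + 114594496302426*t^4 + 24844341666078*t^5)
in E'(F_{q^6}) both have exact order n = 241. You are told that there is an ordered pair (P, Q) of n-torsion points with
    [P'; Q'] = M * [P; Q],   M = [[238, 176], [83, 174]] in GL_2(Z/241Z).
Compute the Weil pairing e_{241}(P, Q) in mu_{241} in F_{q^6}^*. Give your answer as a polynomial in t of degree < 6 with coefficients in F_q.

20240026579284 + 17771832081105*t + 65094375630967*t^2 + 37815800453112*t^3 + 133489325229753*t^4 + 115185792390586*t^5

Under M = [[238,176],[83,174]] in GL_2(Z/241), e_{241}(P',Q') = e_{241}(P,Q)^(238*174-176*83 mod 241).
Hence e(P,Q) = e(P',Q')^{191} where 191 = 53^{-1} mod 241.
Miller loop for e_{241} over F_{137923117546499^6}: bits of 241 = 11110001; 7 double steps + 4 add steps, l/v at each.
Miller gives e_{241}(P',Q') = 45574742131810 + 112439441880228*t + 70402778572428*t^2 + 38496109327092*t^3 + 91278187076708*t^4 + 40996025151658*t^5 in F_{137923117546499^6}.
e_{241}(P,Q) = (45574742131810 + 112439441880228*t + 70402778572428*t^2 + 38496109327092*t^3 + 91278187076708*t^4 + 40996025151658*t^5)^{191} = 20240026579284 + 17771832081105*t + 65094375630967*t^2 + 37815800453112*t^3 + 133489325229753*t^4 + 115185792390586*t^5.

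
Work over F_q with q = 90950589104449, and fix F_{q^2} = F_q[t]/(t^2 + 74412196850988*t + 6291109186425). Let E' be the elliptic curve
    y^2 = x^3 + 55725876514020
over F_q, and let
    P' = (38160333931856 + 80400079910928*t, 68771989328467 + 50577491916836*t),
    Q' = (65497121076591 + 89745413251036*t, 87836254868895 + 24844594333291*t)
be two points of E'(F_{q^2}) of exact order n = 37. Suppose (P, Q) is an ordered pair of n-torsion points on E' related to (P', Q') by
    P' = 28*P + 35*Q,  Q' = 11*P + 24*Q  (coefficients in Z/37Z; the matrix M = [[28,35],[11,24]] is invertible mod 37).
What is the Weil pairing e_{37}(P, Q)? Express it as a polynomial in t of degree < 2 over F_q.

Under M = [[28,35],[11,24]] in GL_2(Z/37), e_{37}(P',Q') = e_{37}(P,Q)^(28*24-35*11 mod 37).
det(M) mod 37 = 28; its inverse in (Z/37)^* is 4 (check: 28*4 mod 37 = 1).
Run Miller on y^2=x^3+55725876514020 over F_{90950589104449}: ladder 100101 (6 bits); e = f_P(D_Q)/f_Q(D_P).
f_P(D_Q)/f_Q(D_P) = 15587291361080 + 79270595443638*t.
e_{37}(P,Q) = (15587291361080 + 79270595443638*t)^{4} = 71695138183628 + 3848091503541*t.

71695138183628 + 3848091503541*t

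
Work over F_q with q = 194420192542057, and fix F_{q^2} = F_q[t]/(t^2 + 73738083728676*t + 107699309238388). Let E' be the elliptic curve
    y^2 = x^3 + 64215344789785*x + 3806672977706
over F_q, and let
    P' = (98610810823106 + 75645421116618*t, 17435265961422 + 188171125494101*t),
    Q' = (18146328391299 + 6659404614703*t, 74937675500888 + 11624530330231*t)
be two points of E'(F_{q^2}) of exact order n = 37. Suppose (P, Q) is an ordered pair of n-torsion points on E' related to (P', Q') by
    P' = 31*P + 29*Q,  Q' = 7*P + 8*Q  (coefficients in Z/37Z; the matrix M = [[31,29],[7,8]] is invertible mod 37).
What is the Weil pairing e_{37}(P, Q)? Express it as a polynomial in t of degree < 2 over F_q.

Under M = [[31,29],[7,8]] in GL_2(Z/37), e_{37}(P',Q') = e_{37}(P,Q)^(31*8-29*7 mod 37).
Inverting 8 mod 37: 14. Thus e_{37}(P,Q) = e(P',Q')^{14}.
Double-and-add over 100101: 6-1 doublings, 3-1 additions; each step l_{T,T}/v_{2T} or l_{T,P'}/v at Q'+S for random S.
e_{37}(P',Q') = 151151985950515 + 59065326757101*t.
(151151985950515 + 59065326757101*t)^{14} mod (194420192542057,f) = 18616433859738 + 180148934212375*t.

18616433859738 + 180148934212375*t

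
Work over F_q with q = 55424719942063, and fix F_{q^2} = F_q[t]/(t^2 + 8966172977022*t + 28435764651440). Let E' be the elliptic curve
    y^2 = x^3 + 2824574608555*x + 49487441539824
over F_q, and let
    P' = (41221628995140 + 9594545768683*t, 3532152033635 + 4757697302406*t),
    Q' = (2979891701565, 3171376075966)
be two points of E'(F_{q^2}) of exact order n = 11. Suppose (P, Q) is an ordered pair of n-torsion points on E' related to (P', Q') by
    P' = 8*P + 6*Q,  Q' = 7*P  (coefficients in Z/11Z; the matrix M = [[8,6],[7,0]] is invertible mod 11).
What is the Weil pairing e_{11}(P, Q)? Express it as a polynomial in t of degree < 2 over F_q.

Since e_{11}(P,P)=e_{11}(Q,Q)=1 and e_{11}(Q,P)=e_{11}(P,Q)^{-1}, expanding e_{11}(8*P + 6*Q,7*P) leaves e(P,Q)^det(M).
det M = 8*0 - 6*7 = -42 = 2 (mod 11); 2^{-1} = 6 (mod 11).
n = 11 = (1011)_2 (4 bits, wt 3); accumulate f_{11,P'}(Q'+S)/f_{11,P'}(S) along the 3-step ladder.
f_P(D_Q)/f_Q(D_P) = 295362115725 + 14054210931030*t.
Raise to 6: e(P,Q) = 14188955662029 + 46324241003940*t in mu_{11}.

14188955662029 + 46324241003940*t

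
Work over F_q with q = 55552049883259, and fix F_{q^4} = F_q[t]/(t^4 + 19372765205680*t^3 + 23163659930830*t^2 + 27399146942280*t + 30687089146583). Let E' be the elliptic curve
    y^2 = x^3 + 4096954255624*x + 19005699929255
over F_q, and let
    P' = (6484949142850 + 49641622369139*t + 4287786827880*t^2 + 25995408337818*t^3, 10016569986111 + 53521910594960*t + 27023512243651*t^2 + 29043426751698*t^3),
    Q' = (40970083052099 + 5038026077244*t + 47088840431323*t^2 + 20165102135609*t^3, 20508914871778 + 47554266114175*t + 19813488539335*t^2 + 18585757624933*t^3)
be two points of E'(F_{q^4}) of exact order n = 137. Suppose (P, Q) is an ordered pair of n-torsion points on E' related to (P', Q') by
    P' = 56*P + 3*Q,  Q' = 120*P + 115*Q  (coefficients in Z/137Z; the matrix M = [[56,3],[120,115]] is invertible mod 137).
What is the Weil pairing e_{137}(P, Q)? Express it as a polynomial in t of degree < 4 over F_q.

23821795651738 + 6148324560326*t + 49334342904205*t^2 + 25639651883679*t^3

e_{137} is bilinear + alternating on E[137], so e_{137}(56*P + 3*Q, 120*P + 115*Q) = e_{137}(P,Q)^(56*115-3*120).
det(M) mod 137 = 52; its inverse in (Z/137)^* is 29 (check: 52*29 mod 137 = 1).
Miller loop for e_{137} over F_{55552049883259^4}: bits of 137 = 10001001; 7 double steps + 2 add steps, l/v at each.
e_{137}(P',Q') = 2979430879796 + 30180170997942*t + 40870722083289*t^2 + 8972094366150*t^3.
Hence e(P,Q) = 23821795651738 + 6148324560326*t + 49334342904205*t^2 + 25639651883679*t^3 in F_{55552049883259^4}^*.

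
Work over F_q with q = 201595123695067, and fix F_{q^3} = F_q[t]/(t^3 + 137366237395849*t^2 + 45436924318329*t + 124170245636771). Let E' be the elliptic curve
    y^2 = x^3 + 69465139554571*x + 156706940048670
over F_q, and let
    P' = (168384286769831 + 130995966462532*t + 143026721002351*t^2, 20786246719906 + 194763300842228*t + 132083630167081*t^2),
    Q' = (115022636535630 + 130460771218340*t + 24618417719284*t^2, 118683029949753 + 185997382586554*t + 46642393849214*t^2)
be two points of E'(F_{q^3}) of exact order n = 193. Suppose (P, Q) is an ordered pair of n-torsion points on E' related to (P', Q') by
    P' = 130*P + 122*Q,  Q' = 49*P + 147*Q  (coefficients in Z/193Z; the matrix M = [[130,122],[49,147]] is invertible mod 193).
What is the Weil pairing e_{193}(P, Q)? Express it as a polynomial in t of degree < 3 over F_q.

e_{193}(aP+bQ,cP+dQ) = e_{193}(P,Q)^(ad-bc); with (a,b,c,d)=(130,122,49,147) this gives the det-193 law.
Hence e(P,Q) = e(P',Q')^{169} where 169 = 8^{-1} mod 193.
8-bit Miller (11000001) on E'/F_{201595123695067} with a'=69465139554571, b'=156706940048670: accumulate tangent/chord ratios at Q'+S and P'+S'.
The quotient is 24597494724266 + 34849767857140*t + 2694485199543*t^2.
(24597494724266 + 34849767857140*t + 2694485199543*t^2)^{169} mod (201595123695067,f) = 148624666561073 + 112626047197546*t + 64930036165018*t^2.

148624666561073 + 112626047197546*t + 64930036165018*t^2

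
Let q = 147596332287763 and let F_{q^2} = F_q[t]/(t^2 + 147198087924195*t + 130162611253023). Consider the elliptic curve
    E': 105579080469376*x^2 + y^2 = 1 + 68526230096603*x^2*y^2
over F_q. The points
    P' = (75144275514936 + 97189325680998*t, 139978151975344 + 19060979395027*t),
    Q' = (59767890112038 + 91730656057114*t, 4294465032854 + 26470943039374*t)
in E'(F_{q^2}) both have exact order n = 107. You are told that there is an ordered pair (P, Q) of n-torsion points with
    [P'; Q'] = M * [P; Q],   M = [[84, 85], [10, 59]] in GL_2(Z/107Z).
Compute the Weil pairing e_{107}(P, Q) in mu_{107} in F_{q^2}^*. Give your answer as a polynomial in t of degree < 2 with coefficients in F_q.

142989289419939 + 73862229656442*t

Since e_{107}(P,P)=e_{107}(Q,Q)=1 and e_{107}(Q,P)=e_{107}(P,Q)^{-1}, expanding e_{107}(84*P + 85*Q,10*P + 59*Q) leaves e(P,Q)^det(M).
det M = 84*59 - 85*10 = 4106 = 40 (mod 107); 40^{-1} = 99 (mod 107).
Edwards->Montgomery: u=(1+y)/(1-y), v=u/x -> 65853990952899v^2=u^3+134145760998399u^2+u; then x_W=46162295665134u+102815717904878: y^2=x^3+56881200447450*x+11217483972665.
Run Miller on y^2=x^3+56881200447450*x+11217483972665 over F_{147596332287763}: ladder 1101011 (7 bits); e = f_P(D_Q)/f_Q(D_P).
Result: e(P',Q') = 20280347536665 + 100780673252048*t.
(20280347536665 + 100780673252048*t)^{99} mod (147596332287763,f) = 142989289419939 + 73862229656442*t.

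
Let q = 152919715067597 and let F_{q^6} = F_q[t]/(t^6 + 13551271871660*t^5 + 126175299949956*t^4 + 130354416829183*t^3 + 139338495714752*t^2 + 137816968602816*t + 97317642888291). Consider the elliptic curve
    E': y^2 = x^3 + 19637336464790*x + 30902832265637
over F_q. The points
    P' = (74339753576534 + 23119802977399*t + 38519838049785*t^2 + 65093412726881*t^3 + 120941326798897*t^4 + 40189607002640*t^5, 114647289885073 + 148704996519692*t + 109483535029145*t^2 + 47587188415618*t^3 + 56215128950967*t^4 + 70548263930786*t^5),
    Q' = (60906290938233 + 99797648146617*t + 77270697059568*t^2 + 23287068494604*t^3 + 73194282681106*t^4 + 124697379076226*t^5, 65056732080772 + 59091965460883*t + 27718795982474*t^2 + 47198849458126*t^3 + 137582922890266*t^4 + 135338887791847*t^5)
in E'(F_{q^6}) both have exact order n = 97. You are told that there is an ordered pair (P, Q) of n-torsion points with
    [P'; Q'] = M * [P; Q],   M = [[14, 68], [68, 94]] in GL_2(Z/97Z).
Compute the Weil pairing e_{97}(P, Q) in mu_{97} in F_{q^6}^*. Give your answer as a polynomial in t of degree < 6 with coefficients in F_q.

Since e_{97}(P,P)=e_{97}(Q,Q)=1 and e_{97}(Q,P)=e_{97}(P,Q)^{-1}, expanding e_{97}(14*P + 68*Q,68*P + 94*Q) leaves e(P,Q)^det(M).
det(M) mod 97 = 87; its inverse in (Z/97)^* is 29 (check: 87*29 mod 97 = 1).
Miller loop for e_{97} over F_{152919715067597^6}: bits of 97 = 1100001; 6 double steps + 2 add steps, l/v at each.
Miller gives e_{97}(P',Q') = 102335032144007 + 19991356713008*t + 57446418366648*t^2 + 7150576071832*t^3 + 26033287390585*t^4 + 6950455865857*t^5 in F_{152919715067597^6}.
Raise to 29: e(P,Q) = 12364480464945 + 26538004033082*t + 64824460241760*t^2 + 128462491304035*t^3 + 63655231259118*t^4 + 34198525419280*t^5 in mu_{97}.

12364480464945 + 26538004033082*t + 64824460241760*t^2 + 128462491304035*t^3 + 63655231259118*t^4 + 34198525419280*t^5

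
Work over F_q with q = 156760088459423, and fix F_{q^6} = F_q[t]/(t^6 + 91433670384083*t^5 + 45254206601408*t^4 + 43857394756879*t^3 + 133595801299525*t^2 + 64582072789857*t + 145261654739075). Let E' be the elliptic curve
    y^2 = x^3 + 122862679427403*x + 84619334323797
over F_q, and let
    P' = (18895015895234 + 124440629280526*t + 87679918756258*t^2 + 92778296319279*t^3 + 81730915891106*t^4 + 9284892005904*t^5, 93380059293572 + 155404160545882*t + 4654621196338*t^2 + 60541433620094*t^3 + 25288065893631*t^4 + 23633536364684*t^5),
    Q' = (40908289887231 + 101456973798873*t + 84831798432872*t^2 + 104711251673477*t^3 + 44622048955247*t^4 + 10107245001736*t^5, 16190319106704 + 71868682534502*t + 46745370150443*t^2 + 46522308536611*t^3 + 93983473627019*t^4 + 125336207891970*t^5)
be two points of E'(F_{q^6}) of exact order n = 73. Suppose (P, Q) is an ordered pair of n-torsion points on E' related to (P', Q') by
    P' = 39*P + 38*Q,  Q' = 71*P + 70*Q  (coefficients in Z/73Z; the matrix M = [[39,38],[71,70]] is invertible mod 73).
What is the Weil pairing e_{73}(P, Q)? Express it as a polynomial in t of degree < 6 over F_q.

The 73-Weil pairing on E[73] over F_{156760088459423} is alternating-bilinear: e_{73}(P',Q') = e_{73}(P,Q)^det(M).
Inverting 32 mod 73: 16. Thus e_{73}(P,Q) = e(P',Q')^{16}.
Double-and-add over 1001001: 7-1 doublings, 3-1 additions; each step l_{T,T}/v_{2T} or l_{T,P'}/v at Q'+S for random S.
So e_{73}(P',Q') = 37451679135757 + 12758590085949*t + 89582616826349*t^2 + 7690224111556*t^3 + 97222667799014*t^4 + 97743417148805*t^5.
Finally e_{73}(P,Q) = 127700052871497 + 50796593942412*t + 74458771189567*t^2 + 52403145908964*t^3 + 152069858093323*t^4 + 140210308142146*t^5.

127700052871497 + 50796593942412*t + 74458771189567*t^2 + 52403145908964*t^3 + 152069858093323*t^4 + 140210308142146*t^5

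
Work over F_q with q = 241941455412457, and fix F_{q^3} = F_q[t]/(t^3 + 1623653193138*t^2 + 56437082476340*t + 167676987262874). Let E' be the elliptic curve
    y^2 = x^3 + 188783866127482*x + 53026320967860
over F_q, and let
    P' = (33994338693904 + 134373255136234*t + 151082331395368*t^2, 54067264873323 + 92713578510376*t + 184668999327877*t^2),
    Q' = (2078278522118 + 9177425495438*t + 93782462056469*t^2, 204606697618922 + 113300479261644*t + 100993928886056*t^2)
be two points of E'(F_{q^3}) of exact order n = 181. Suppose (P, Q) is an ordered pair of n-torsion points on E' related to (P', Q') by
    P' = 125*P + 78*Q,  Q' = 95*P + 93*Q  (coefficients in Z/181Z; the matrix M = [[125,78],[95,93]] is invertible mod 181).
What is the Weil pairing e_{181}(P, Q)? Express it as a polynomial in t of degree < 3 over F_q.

42574598766985 + 69198553082451*t + 42480898482048*t^2

The 181-Weil pairing on E[181] over F_{241941455412457} is alternating-bilinear: e_{181}(P',Q') = e_{181}(P,Q)^det(M).
Inverting 52 mod 181: 94. Thus e_{181}(P,Q) = e(P',Q')^{94}.
Miller loop for e_{181} over F_{241941455412457^3}: bits of 181 = 10110101; 7 double steps + 4 add steps, l/v at each.
The quotient is 52381795762178 + 240926641199699*t + 93035998445246*t^2.
Raise to 94: e(P,Q) = 42574598766985 + 69198553082451*t + 42480898482048*t^2 in mu_{181}.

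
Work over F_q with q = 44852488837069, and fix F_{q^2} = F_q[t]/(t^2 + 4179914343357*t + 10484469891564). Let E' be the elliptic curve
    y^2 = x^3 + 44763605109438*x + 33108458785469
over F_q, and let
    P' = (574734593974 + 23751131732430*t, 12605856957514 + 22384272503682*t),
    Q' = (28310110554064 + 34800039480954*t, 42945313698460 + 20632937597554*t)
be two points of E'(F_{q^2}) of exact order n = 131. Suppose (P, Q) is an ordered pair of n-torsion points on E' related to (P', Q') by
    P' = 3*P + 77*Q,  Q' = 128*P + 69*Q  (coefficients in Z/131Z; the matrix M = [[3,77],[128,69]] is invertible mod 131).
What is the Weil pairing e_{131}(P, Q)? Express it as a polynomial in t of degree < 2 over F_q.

37416875842857 + 9449099368044*t

Alternating bilinearity on E[131] (values in mu_{131} in F_{44852488837069^2}) gives e(P',Q') = e(P,Q)^det(M).
det(M) mod 131 = 45; its inverse in (Z/131)^* is 99 (check: 45*99 mod 131 = 1).
n = 131 = (10000011)_2 (8 bits, wt 3); accumulate f_{131,P'}(Q'+S)/f_{131,P'}(S) along the 7-step ladder.
f_P(D_Q)/f_Q(D_P) = 29164938866287 + 6924450264389*t.
Hence e(P,Q) = 37416875842857 + 9449099368044*t in F_{44852488837069^2}^*.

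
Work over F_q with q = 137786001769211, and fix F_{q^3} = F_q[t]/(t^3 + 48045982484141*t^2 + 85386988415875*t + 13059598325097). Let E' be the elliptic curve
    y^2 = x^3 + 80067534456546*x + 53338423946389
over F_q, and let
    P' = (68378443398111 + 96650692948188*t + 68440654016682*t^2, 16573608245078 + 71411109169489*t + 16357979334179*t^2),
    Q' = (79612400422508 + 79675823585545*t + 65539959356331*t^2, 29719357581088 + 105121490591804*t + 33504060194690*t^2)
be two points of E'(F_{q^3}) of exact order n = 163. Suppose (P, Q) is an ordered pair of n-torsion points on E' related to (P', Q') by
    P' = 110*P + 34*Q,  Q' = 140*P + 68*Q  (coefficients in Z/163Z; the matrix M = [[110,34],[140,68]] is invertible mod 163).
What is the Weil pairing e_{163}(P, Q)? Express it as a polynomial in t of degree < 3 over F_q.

Alternating bilinearity on E[163] (values in mu_{163} in F_{137786001769211^3}) gives e(P',Q') = e(P,Q)^det(M).
110*68 - 34*140 = 2720; reduced mod 163: det = 112, inverse 147.
Miller loop for e_{163} over F_{137786001769211^3}: bits of 163 = 10100011; 7 double steps + 3 add steps, l/v at each.
The quotient is 97214960891135 + 104624809179480*t + 48650116529016*t^2.
Hence e(P,Q) = 75979536962301 + 46353256271708*t + 66584455665755*t^2 in F_{137786001769211^3}^*.

75979536962301 + 46353256271708*t + 66584455665755*t^2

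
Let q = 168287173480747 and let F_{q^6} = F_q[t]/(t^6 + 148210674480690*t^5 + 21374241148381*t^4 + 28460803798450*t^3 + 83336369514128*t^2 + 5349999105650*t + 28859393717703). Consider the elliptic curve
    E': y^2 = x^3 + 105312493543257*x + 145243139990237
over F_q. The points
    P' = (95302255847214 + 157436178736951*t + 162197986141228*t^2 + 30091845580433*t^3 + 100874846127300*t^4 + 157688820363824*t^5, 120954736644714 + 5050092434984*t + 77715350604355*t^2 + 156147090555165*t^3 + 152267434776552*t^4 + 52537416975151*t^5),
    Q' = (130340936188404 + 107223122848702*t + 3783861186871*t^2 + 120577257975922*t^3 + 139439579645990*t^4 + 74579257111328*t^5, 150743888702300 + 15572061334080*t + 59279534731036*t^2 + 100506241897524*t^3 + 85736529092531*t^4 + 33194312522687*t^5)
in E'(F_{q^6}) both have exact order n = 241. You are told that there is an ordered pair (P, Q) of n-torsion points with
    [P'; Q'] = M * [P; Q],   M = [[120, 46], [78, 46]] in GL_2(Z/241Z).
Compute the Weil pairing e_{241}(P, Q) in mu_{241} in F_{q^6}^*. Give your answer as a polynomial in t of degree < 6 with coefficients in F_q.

e_{241}(aP+bQ,cP+dQ) = e_{241}(P,Q)^(ad-bc); with (a,b,c,d)=(120,46,78,46) this gives the det-241 law.
Inverting 4 mod 241: 181. Thus e_{241}(P,Q) = e(P',Q')^{181}.
Double-and-add over 11110001: 8-1 doublings, 5-1 additions; each step l_{T,T}/v_{2T} or l_{T,P'}/v at Q'+S for random S.
Result: e(P',Q') = 139313835359576 + 92318372632950*t + 44344739472009*t^2 + 76883910711109*t^3 + 37926268146863*t^4 + 148062708012394*t^5.
Raise to 181: e(P,Q) = 87749210462687 + 159463294930131*t + 125390930024292*t^2 + 101090921328520*t^3 + 126520518780649*t^4 + 58930623051983*t^5 in mu_{241}.

87749210462687 + 159463294930131*t + 125390930024292*t^2 + 101090921328520*t^3 + 126520518780649*t^4 + 58930623051983*t^5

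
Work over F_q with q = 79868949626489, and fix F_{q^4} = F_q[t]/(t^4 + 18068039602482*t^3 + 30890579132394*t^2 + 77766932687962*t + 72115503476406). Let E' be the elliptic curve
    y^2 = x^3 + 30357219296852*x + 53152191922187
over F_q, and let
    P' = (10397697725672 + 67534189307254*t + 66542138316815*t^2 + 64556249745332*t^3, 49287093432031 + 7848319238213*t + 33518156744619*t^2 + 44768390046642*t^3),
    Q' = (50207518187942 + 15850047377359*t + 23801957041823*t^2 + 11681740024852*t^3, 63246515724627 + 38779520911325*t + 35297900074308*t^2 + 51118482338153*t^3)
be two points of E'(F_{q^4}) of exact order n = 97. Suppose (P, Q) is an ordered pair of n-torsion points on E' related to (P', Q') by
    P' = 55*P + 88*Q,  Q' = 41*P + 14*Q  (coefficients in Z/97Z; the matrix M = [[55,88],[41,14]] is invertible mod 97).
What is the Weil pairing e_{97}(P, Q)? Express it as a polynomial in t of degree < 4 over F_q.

e_{97} is bilinear + alternating on E[97], so e_{97}(55*P + 88*Q, 41*P + 14*Q) = e_{97}(P,Q)^(55*14-88*41).
Inverting 72 mod 97: 31. Thus e_{97}(P,Q) = e(P',Q')^{31}.
Miller loop for e_{97} over F_{79868949626489^4}: bits of 97 = 1100001; 6 double steps + 2 add steps, l/v at each.
e_{97}(P',Q') = 2813492343687 + 44776719752846*t + 7802791150420*t^2 + 56643667316081*t^3.
Thus e_{97}(P,Q) = 48158730972581 + 60521188342577*t + 21139882425238*t^2 + 11878160414126*t^3.

48158730972581 + 60521188342577*t + 21139882425238*t^2 + 11878160414126*t^3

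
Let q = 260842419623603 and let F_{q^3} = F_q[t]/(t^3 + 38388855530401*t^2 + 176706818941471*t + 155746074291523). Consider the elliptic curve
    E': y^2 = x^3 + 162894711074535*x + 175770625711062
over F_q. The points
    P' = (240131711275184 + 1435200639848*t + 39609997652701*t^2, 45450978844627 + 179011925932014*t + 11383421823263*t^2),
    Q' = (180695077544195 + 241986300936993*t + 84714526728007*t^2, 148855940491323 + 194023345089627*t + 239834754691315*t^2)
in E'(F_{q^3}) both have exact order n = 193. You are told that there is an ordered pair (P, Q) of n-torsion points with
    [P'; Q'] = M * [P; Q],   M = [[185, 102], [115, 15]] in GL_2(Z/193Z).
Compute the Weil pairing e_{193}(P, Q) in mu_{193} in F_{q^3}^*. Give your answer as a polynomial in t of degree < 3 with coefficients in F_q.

Since e_{193}(P,P)=e_{193}(Q,Q)=1 and e_{193}(Q,P)=e_{193}(P,Q)^{-1}, expanding e_{193}(185*P + 102*Q,115*P + 15*Q) leaves e(P,Q)^det(M).
Hence e(P,Q) = e(P',Q')^{5} where 5 = 116^{-1} mod 193.
n = 193 = (11000001)_2 (8 bits, wt 3); accumulate f_{193,P'}(Q'+S)/f_{193,P'}(S) along the 7-step ladder.
Miller gives e_{193}(P',Q') = 240602809433282 + 97267742894795*t + 13939718554050*t^2 in F_{260842419623603^3}.
Thus e_{193}(P,Q) = 59765885745510 + 230826498547629*t + 137478580804156*t^2.

59765885745510 + 230826498547629*t + 137478580804156*t^2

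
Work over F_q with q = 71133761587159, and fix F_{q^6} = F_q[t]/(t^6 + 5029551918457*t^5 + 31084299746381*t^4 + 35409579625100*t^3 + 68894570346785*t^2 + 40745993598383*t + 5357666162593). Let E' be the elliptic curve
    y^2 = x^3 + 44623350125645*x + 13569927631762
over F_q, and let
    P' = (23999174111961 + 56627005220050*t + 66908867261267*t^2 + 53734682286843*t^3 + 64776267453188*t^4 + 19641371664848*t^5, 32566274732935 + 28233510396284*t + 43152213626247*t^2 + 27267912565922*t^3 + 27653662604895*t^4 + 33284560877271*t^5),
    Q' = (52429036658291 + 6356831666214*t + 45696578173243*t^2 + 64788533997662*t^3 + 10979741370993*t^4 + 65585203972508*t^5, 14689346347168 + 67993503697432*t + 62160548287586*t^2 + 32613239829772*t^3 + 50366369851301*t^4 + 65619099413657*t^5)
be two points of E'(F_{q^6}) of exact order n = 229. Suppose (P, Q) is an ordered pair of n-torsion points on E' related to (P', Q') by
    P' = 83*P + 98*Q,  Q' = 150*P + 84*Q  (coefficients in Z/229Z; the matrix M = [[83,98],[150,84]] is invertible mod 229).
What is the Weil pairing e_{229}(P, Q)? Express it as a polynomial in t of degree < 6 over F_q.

10938598023902 + 65927532855478*t + 8562096702668*t^2 + 28972746360298*t^3 + 7686262312564*t^4 + 46220504416943*t^5

The 229-Weil pairing on E[229] over F_{71133761587159} is alternating-bilinear: e_{229}(P',Q') = e_{229}(P,Q)^det(M).
det(M) mod 229 = 58; its inverse in (Z/229)^* is 154 (check: 58*154 mod 229 = 1).
Miller loop for e_{229} over F_{71133761587159^6}: bits of 229 = 11100101; 7 double steps + 4 add steps, l/v at each.
f_P(D_Q)/f_Q(D_P) = 16934035524155 + 10159704957066*t + 65817597465342*t^2 + 61630014372670*t^3 + 13083840082990*t^4 + 52133357296379*t^5.
e_{229}(P,Q) = (16934035524155 + 10159704957066*t + 65817597465342*t^2 + 61630014372670*t^3 + 13083840082990*t^4 + 52133357296379*t^5)^{154} = 10938598023902 + 65927532855478*t + 8562096702668*t^2 + 28972746360298*t^3 + 7686262312564*t^4 + 46220504416943*t^5.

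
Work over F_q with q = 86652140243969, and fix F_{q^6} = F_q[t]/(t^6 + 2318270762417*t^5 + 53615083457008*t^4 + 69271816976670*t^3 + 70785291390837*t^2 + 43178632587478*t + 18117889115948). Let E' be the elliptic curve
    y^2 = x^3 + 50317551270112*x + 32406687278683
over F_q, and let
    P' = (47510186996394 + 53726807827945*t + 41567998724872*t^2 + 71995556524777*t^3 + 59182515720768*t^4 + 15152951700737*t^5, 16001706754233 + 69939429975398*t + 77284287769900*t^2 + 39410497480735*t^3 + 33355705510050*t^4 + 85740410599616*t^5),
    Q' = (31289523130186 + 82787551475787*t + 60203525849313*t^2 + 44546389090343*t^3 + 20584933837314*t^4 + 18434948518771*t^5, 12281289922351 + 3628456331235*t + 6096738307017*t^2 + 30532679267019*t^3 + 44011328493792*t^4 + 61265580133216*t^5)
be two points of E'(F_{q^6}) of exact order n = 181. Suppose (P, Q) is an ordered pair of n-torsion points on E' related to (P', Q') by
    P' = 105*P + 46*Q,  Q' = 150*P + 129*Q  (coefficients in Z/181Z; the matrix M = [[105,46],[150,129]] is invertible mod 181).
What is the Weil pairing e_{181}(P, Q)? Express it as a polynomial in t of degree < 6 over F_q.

64215323145309 + 10869164932759*t + 18447640865127*t^2 + 32599538061302*t^3 + 76768728641106*t^4 + 81424942837313*t^5

Under M = [[105,46],[150,129]] in GL_2(Z/181), e_{181}(P',Q') = e_{181}(P,Q)^(105*129-46*150 mod 181).
Hence e(P,Q) = e(P',Q')^{87} where 87 = 129^{-1} mod 181.
Build f_{181,P'} and f_{181,Q'} via the 8-bit ladder of 181=10110101_2; evaluate at shifted divisors; quotient in F_{86652140243969^6}.
So e_{181}(P',Q') = 63515487437924 + 12001359388530*t + 3056043154511*t^2 + 3326824949822*t^3 + 10392905743513*t^4 + 55007497005798*t^5.
Hence e(P,Q) = 64215323145309 + 10869164932759*t + 18447640865127*t^2 + 32599538061302*t^3 + 76768728641106*t^4 + 81424942837313*t^5 in F_{86652140243969^6}^*.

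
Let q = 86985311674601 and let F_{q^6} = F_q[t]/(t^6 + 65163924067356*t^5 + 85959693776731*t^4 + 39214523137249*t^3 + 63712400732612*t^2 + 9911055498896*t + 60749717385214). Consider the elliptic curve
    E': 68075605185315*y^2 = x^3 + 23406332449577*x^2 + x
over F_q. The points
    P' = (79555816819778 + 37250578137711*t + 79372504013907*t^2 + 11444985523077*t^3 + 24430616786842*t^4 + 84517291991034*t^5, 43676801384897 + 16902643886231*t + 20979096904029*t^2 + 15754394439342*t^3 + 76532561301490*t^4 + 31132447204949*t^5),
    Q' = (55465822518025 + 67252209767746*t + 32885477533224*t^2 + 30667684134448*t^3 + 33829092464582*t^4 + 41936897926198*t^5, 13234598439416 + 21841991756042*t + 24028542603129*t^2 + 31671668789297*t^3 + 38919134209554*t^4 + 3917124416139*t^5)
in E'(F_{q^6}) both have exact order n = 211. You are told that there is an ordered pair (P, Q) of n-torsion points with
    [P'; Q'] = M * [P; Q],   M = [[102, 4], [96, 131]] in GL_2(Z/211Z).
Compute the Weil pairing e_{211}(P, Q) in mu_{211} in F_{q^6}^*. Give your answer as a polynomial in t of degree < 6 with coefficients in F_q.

Under M = [[102,4],[96,131]] in GL_2(Z/211), e_{211}(P',Q') = e_{211}(P,Q)^(102*131-4*96 mod 211).
102*131 - 4*96 = 12978; reduced mod 211: det = 107, inverse 71.
Set x_W=5850512915269*u+67991361822412, y_W=5850512915269*v; then E': y_W^2=x_W^3+64740382562983*x_W+3295929237111.
Double-and-add over 11010011: 8-1 doublings, 5-1 additions; each step l_{T,T}/v_{2T} or l_{T,P'}/v at Q'+S for random S.
e_{211}(P',Q') = 11150168372349 + 23410782913288*t + 48355461240566*t^2 + 3250040029816*t^3 + 27990412474377*t^4 + 9436590823515*t^5.
Raise to 71: e(P,Q) = 68081083413275 + 1198091890853*t + 56630370170703*t^2 + 36661128786698*t^3 + 63896990755290*t^4 + 82816704645036*t^5 in mu_{211}.

68081083413275 + 1198091890853*t + 56630370170703*t^2 + 36661128786698*t^3 + 63896990755290*t^4 + 82816704645036*t^5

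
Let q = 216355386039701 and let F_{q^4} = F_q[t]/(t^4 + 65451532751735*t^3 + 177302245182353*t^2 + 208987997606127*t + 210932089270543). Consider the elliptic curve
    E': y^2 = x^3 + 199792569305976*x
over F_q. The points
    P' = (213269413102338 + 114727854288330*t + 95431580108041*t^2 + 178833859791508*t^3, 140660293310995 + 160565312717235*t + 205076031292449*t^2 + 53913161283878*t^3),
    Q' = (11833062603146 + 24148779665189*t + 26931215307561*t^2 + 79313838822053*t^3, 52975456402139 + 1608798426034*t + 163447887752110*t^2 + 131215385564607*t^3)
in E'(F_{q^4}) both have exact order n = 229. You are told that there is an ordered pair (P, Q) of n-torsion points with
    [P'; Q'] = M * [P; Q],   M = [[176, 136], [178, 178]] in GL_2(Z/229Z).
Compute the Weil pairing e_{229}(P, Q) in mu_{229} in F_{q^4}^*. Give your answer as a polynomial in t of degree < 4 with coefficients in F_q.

Since e_{229}(P,P)=e_{229}(Q,Q)=1 and e_{229}(Q,P)=e_{229}(P,Q)^{-1}, expanding e_{229}(176*P + 136*Q,178*P + 178*Q) leaves e(P,Q)^det(M).
Hence e(P,Q) = e(P',Q')^{120} where 120 = 21^{-1} mod 229.
Build f_{229,P'} and f_{229,Q'} via the 8-bit ladder of 229=11100101_2; evaluate at shifted divisors; quotient in F_{216355386039701^4}.
Miller gives e_{229}(P',Q') = 196505012019677 + 30804924303637*t + 178791307110880*t^2 + 152415821808477*t^3 in F_{216355386039701^4}.
Thus e_{229}(P,Q) = 66853334768838 + 23589284471730*t + 186034497723342*t^2 + 3572987006303*t^3.

66853334768838 + 23589284471730*t + 186034497723342*t^2 + 3572987006303*t^3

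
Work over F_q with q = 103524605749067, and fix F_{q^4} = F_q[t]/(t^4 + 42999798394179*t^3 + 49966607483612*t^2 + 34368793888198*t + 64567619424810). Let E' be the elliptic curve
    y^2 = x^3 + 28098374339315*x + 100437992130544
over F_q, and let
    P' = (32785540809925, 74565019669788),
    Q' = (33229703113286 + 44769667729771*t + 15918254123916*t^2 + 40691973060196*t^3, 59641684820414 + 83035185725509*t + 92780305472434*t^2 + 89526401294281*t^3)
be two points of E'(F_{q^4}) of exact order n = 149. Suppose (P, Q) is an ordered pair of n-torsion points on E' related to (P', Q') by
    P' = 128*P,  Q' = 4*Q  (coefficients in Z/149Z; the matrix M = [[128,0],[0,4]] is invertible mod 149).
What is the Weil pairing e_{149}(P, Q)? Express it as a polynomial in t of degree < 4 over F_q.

88593502915369 + 98090455889746*t + 12024120750543*t^2 + 59131651592676*t^3

e_{149} is bilinear + alternating on E[149], so e_{149}(128*P, 4*Q) = e_{149}(P,Q)^(128*4-0*0).
Inverting 65 mod 149: 94. Thus e_{149}(P,Q) = e(P',Q')^{94}.
Build f_{149,P'} and f_{149,Q'} via the 8-bit ladder of 149=10010101_2; evaluate at shifted divisors; quotient in F_{103524605749067^4}.
f_P(D_Q)/f_Q(D_P) = 52504881375414 + 63492270797378*t + 91705321567582*t^2 + 30154415869034*t^3.
e_{149}(P,Q) = (52504881375414 + 63492270797378*t + 91705321567582*t^2 + 30154415869034*t^3)^{94} = 88593502915369 + 98090455889746*t + 12024120750543*t^2 + 59131651592676*t^3.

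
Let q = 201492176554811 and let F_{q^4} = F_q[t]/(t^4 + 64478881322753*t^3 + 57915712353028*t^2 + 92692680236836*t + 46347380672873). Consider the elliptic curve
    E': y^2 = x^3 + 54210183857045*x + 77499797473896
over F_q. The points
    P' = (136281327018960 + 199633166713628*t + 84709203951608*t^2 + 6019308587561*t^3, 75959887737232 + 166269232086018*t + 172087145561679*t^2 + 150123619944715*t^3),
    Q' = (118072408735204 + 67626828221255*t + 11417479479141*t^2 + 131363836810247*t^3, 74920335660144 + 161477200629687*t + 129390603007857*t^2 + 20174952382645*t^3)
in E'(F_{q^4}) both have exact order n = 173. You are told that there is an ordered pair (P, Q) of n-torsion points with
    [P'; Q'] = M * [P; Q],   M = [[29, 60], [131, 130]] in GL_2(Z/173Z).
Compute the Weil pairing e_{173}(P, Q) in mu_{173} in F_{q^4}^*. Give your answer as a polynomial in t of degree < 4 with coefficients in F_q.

Under M = [[29,60],[131,130]] in GL_2(Z/173), e_{173}(P',Q') = e_{173}(P,Q)^(29*130-60*131 mod 173).
det M = 29*130 - 60*131 = -4090 = 62 (mod 173); 62^{-1} = 120 (mod 173).
n = 173 = (10101101)_2 (8 bits, wt 5); accumulate f_{173,P'}(Q'+S)/f_{173,P'}(S) along the 7-step ladder.
Result: e(P',Q') = 151036127403896 + 151814431332880*t + 103161003695273*t^2 + 102703171997883*t^3.
Hence e(P,Q) = 58599573018575 + 49393581913714*t + 22136854082702*t^2 + 81032075128640*t^3 in F_{201492176554811^4}^*.

58599573018575 + 49393581913714*t + 22136854082702*t^2 + 81032075128640*t^3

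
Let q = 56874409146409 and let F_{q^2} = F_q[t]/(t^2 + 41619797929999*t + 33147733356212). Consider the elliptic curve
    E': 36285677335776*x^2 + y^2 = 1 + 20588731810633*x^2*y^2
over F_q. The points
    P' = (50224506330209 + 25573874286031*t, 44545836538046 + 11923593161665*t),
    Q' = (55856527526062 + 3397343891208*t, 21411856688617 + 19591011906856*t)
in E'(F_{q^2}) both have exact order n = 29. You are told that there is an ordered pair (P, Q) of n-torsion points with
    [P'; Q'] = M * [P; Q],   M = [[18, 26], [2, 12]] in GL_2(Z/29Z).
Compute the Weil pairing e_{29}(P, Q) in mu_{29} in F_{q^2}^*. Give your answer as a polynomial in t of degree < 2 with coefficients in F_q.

10973788545210 + 13548215566579*t

Alternating bilinearity on E[29] (values in mu_{29} in F_{56874409146409^2}) gives e(P',Q') = e(P,Q)^det(M).
Inverting 19 mod 29: 26. Thus e_{29}(P,Q) = e(P',Q')^{26}.
Edwards->Montgomery: u=(1+y)/(1-y), v=u/x -> 20569498403182v^2=u^3+u; then x_W=18142838667888u: y^2=x^3+9320542619147*x.
n = 29 = (11101)_2 (5 bits, wt 4); accumulate f_{29,P'}(Q'+S)/f_{29,P'}(S) along the 4-step ladder.
The quotient is 49446767100673 + 22871010880017*t.
(49446767100673 + 22871010880017*t)^{26} mod (56874409146409,f) = 10973788545210 + 13548215566579*t.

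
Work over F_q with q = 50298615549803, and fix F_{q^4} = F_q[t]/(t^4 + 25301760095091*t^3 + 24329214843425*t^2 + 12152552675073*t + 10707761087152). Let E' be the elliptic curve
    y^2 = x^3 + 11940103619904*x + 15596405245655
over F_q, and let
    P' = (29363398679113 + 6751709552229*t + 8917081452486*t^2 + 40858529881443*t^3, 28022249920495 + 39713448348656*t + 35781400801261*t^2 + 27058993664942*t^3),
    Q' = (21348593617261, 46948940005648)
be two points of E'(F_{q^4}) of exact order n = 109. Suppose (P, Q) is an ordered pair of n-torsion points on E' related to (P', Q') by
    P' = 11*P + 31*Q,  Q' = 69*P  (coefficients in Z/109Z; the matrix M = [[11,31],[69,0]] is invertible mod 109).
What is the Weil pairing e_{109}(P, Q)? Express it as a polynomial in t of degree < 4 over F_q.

Under M = [[11,31],[69,0]] in GL_2(Z/109), e_{109}(P',Q') = e_{109}(P,Q)^(11*0-31*69 mod 109).
Inverting 41 mod 109: 8. Thus e_{109}(P,Q) = e(P',Q')^{8}.
n = 109 = (1101101)_2 (7 bits, wt 5); accumulate f_{109,P'}(Q'+S)/f_{109,P'}(S) along the 6-step ladder.
e_{109}(P',Q') = 12834757926350 + 49336568428475*t + 26209710479948*t^2 + 30592938869181*t^3.
(12834757926350 + 49336568428475*t + 26209710479948*t^2 + 30592938869181*t^3)^{8} mod (50298615549803,f) = 27044730370081 + 49451302272522*t + 7725831733555*t^2 + 13858927313350*t^3.

27044730370081 + 49451302272522*t + 7725831733555*t^2 + 13858927313350*t^3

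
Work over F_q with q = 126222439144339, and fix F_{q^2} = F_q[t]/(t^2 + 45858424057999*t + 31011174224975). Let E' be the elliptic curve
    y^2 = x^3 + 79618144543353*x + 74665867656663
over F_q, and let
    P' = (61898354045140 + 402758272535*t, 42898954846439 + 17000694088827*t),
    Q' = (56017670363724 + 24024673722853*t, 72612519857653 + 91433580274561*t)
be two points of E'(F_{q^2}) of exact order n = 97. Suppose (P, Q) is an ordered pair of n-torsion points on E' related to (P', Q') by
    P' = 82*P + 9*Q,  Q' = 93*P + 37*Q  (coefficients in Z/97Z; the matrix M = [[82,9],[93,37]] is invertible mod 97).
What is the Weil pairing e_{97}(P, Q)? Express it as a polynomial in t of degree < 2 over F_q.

e_{97}(aP+bQ,cP+dQ) = e_{97}(P,Q)^(ad-bc); with (a,b,c,d)=(82,9,93,37) this gives the det-97 law.
det(M) mod 97 = 63; its inverse in (Z/97)^* is 77 (check: 63*77 mod 97 = 1).
Double-and-add over 1100001: 7-1 doublings, 3-1 additions; each step l_{T,T}/v_{2T} or l_{T,P'}/v at Q'+S for random S.
So e_{97}(P',Q') = 80265799963504 + 14800399050600*t.
Finally e_{97}(P,Q) = 29905224701475 + 89318803531432*t.

29905224701475 + 89318803531432*t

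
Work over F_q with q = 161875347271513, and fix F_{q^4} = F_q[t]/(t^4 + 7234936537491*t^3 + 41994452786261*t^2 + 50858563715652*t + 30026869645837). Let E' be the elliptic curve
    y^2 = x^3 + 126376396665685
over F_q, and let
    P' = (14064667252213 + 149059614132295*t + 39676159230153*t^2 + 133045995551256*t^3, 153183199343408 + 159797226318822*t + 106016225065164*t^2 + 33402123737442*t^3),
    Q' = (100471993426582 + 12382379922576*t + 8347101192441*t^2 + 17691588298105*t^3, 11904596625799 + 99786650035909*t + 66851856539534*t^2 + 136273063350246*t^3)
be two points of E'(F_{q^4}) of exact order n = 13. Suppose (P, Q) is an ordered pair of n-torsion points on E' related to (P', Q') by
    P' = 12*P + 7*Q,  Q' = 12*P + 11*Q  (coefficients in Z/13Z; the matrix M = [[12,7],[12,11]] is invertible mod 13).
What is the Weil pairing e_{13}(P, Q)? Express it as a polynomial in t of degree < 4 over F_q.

124408194832353 + 16454603123831*t + 43713788425915*t^2 + 70072396736978*t^3

Alternating bilinearity on E[13] (values in mu_{13} in F_{161875347271513^4}) gives e(P',Q') = e(P,Q)^det(M).
det M = 12*11 - 7*12 = 48 = 9 (mod 13); 9^{-1} = 3 (mod 13).
Miller loop for e_{13} over F_{161875347271513^4}: bits of 13 = 1101; 3 double steps + 2 add steps, l/v at each.
f_P(D_Q)/f_Q(D_P) = 83300423318962 + 56074912916863*t + 45330191419625*t^2 + 51971178583622*t^3.
(83300423318962 + 56074912916863*t + 45330191419625*t^2 + 51971178583622*t^3)^{3} mod (161875347271513,f) = 124408194832353 + 16454603123831*t + 43713788425915*t^2 + 70072396736978*t^3.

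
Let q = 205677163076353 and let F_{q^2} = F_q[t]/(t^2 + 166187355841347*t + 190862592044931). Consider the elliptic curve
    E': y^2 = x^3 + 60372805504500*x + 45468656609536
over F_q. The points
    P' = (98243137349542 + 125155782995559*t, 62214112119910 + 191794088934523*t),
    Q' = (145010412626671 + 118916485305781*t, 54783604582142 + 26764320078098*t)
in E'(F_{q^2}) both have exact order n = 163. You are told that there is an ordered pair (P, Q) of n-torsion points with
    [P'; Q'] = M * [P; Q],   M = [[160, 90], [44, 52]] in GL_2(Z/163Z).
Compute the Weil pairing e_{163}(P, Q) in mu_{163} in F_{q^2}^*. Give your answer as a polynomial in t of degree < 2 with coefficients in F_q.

Under M = [[160,90],[44,52]] in GL_2(Z/163), e_{163}(P',Q') = e_{163}(P,Q)^(160*52-90*44 mod 163).
Inverting 122 mod 163: 159. Thus e_{163}(P,Q) = e(P',Q')^{159}.
Run Miller on y^2=x^3+60372805504500*x+45468656609536 over F_{205677163076353}: ladder 10100011 (8 bits); e = f_P(D_Q)/f_Q(D_P).
So e_{163}(P',Q') = 45138374690390 + 94801144582602*t.
Raise to 159: e(P,Q) = 77779337535594 + 35285520910196*t in mu_{163}.

77779337535594 + 35285520910196*t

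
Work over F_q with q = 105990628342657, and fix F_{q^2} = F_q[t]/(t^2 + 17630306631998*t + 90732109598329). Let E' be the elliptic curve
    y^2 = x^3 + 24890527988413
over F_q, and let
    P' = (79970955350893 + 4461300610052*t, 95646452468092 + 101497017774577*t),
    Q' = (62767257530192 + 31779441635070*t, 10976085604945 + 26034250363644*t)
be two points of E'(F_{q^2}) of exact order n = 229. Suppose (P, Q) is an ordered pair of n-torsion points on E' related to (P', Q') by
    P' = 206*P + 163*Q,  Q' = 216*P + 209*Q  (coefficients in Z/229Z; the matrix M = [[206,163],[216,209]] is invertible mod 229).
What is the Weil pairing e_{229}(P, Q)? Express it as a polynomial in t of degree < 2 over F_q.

e_{229}(aP+bQ,cP+dQ) = e_{229}(P,Q)^(ad-bc); with (a,b,c,d)=(206,163,216,209) this gives the det-229 law.
det M = 206*209 - 163*216 = 7846 = 60 (mod 229); 60^{-1} = 42 (mod 229).
Build f_{229,P'} and f_{229,Q'} via the 8-bit ladder of 229=11100101_2; evaluate at shifted divisors; quotient in F_{105990628342657^2}.
So e_{229}(P',Q') = 87631639155934 + 39453426515872*t.
Finally e_{229}(P,Q) = 90443247938098 + 16606087677699*t.

90443247938098 + 16606087677699*t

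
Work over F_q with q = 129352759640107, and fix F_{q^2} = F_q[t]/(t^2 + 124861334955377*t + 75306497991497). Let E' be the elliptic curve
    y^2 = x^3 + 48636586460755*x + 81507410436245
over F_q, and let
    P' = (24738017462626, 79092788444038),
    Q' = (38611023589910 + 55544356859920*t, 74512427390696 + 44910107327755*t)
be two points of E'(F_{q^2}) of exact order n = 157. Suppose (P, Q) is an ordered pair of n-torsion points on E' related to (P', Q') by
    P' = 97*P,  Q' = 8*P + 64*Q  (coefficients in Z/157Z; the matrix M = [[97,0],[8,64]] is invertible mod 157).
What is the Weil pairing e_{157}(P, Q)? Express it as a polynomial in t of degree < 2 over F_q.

32091962360283 + 55527438942252*t

Alternating bilinearity on E[157] (values in mu_{157} in F_{129352759640107^2}) gives e(P',Q') = e(P,Q)^det(M).
det(M) mod 157 = 85; its inverse in (Z/157)^* is 133 (check: 85*133 mod 157 = 1).
8-bit Miller (10011101) on E'/F_{129352759640107} with a'=48636586460755, b'=81507410436245: accumulate tangent/chord ratios at Q'+S and P'+S'.
Miller gives e_{157}(P',Q') = 44962101862677 + 60294936005466*t in F_{129352759640107^2}.
Finally e_{157}(P,Q) = 32091962360283 + 55527438942252*t.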